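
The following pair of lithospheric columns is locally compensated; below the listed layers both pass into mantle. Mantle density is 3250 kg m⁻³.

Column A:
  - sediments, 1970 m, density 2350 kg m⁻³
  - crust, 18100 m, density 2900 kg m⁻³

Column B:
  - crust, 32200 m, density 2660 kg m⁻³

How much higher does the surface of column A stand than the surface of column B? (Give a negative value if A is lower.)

−3350 m

For any compensation level in the mantle, the mantle terms cancel and isostasy reduces to e = (Σt_A − Σt_B) − (Σ(ρt)_A − Σ(ρt)_B) / ρ_m.
Σt_A = 20070 m; Σt_B = 32200 m; Σ(ρt)_A = 57119500; Σ(ρt)_B = 85652000 (in m·kg m⁻³).
e = (20070 − 32200) − (57119500 − 85652000) / 3250 = −3350 m.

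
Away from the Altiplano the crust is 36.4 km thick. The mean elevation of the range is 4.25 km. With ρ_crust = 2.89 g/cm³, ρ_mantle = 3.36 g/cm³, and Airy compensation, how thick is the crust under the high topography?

Root depth r = h ρ_c / (ρ_m − ρ_c) = 4.25 km × 2.89 / 0.47 = 26.13 km.
Total thickness = T + h + r = 36.4 km + 4.25 km + 26.13 km = 66.8 km.

66.8 km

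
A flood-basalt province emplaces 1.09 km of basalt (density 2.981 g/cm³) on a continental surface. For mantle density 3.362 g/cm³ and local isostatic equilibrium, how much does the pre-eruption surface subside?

Subaerial loading: s = t ρ_load / ρ_m.
s = 1.09 km × 2.981/3.362 = 0.966 km.

0.966 km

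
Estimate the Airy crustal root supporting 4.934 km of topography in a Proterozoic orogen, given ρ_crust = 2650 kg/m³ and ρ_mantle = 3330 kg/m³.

Balancing pressure at the compensation depth: the weight of the topography is balanced by the buoyancy of the root, ρ_c h = (ρ_m − ρ_c) r.
r = h · ρ_c / (ρ_m − ρ_c) = 4.934 km × 2650 / (3330 − 2650) = 19.2 km.

19.2 km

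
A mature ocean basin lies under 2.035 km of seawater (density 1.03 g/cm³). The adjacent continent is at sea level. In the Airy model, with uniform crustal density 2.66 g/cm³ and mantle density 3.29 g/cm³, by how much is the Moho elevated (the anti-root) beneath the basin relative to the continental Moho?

5.27 km

Equating mass per unit area of the two columns: replacing crust with seawater at the top is compensated by replacing crust with mantle at the base: d (ρ_c − ρ_w) = a (ρ_m − ρ_c).
a = d (ρ_c − ρ_w)/(ρ_m − ρ_c) = 2.035 km × 1.63/0.63 = 5.27 km.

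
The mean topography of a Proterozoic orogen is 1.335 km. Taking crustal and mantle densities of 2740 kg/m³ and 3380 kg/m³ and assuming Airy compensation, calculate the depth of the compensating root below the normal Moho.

Isostatic balance requires: the weight of the topography is balanced by the buoyancy of the root, ρ_c h = (ρ_m − ρ_c) r.
r = h · ρ_c / (ρ_m − ρ_c) = 1.335 km × 2740 / (3380 − 2740) = 5.72 km.

5.72 km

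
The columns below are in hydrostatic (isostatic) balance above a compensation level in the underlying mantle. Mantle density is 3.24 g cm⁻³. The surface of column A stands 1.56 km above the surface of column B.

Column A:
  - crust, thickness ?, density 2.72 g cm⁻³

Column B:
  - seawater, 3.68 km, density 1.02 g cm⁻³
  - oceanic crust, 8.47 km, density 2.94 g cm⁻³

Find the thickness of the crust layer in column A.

30.3 km

Take the compensation level at the base of the deeper column (depth z_c below the surface of column A) and equate Σ ρ_i t_i down to z_c; mantle fills any gap and the z_c terms cancel.
Column A: x×2.72 + (z_c − 0 − x)×3.24
Column B: 1.56×0 + 3.68×1.02 + 8.47×2.94 + (z_c − 1.56 − 12.15)×3.24
The z_c×3.24 term appears on both sides and cancels. Collect the known terms of each column as K = Σ(ρt)_known − 3.24 × (depth of known layers): K_A = 0 − 3.24×0 = 0; K_B = 28.6554 − 3.24×(1.56 + 12.15) = −15.765.
Balance: K_A − x×(3.24 − 2.72) = K_B, so x = (K_A − K_B)/(3.24 − 2.72) = 15.765/0.52 = 30.3 km.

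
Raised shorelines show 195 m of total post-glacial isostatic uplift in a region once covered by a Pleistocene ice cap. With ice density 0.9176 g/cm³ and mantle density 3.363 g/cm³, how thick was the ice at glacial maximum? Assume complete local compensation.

u = t ρ_ice/ρ_m → t = u ρ_m/ρ_ice = 195 m × 3.363/0.9176 = 715 m.

715 m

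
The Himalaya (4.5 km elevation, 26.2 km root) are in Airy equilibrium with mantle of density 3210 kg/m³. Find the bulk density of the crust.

ρ_c h = (ρ_m − ρ_c) r → ρ_c (h + r) = ρ_m r → ρ_c = ρ_m r / (h + r).
ρ_c = 3210 × 26.2 km / (4.5 km + 26.2 km) = 2740 kg/m³.

2740 kg/m³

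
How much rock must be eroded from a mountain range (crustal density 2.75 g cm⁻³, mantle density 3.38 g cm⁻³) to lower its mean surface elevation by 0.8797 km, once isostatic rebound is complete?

Net drop Δ = e − u = e − e ρ_c/ρ_m = e (ρ_m − ρ_c)/ρ_m.
e = Δ ρ_m/(ρ_m − ρ_c) = 0.8797 km × 3.38/0.63 = 4.72 km.

4.72 km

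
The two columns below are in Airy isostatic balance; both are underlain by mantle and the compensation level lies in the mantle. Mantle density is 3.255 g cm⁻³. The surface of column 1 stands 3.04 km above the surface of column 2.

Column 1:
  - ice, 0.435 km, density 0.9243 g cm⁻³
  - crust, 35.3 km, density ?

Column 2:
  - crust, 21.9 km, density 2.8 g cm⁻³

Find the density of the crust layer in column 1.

2.72 g cm⁻³

Take the compensation level at the base of the deeper column (depth z_c below the surface of column 1) and equate Σ ρ_i t_i down to z_c; mantle fills any gap and the z_c terms cancel.
Column 1: 0.435×0.9243 + 35.3×ρ + (z_c − 35.735)×3.255
Column 2: 3.04×0 + 21.9×2.8 + (z_c − 3.04 − 21.9)×3.255
The z_c×3.255 term appears on both sides and cancels. Collect the known terms of each column as K = Σ(ρt)_known − 3.255 × (depth of known layers): K_1 = 0.4020705 − 3.255×35.735 = −115.915355; K_2 = 61.32 − 3.255×(3.04 + 21.9) = −19.8597.
Balance: K_1 + 35.3×ρ = K_2, so ρ = (K_2 − K_1)/35.3 = 96.0557/35.3 = 2.72 g cm⁻³.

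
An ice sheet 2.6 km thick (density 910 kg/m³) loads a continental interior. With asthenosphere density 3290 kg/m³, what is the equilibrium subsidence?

For local isostatic compensation: the ice load ρ_ice t is balanced by mantle displaced below, ρ_m s.
s = t ρ_ice / ρ_m = 2.6 km × 910/3290 = 0.719 km.

0.719 km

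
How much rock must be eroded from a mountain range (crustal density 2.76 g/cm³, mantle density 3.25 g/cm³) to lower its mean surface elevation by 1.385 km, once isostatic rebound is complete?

9.19 km

Net drop Δ = e − u = e − e ρ_c/ρ_m = e (ρ_m − ρ_c)/ρ_m.
e = Δ ρ_m/(ρ_m − ρ_c) = 1.385 km × 3.25/0.49 = 9.19 km.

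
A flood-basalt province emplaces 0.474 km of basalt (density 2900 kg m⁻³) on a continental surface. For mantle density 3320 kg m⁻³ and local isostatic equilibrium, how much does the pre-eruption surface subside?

0.414 km

Subaerial loading: s = t ρ_load / ρ_m.
s = 0.474 km × 2900/3320 = 0.414 km.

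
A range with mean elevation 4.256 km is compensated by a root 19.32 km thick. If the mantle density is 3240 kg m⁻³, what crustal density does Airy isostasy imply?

2660 kg m⁻³

ρ_c h = (ρ_m − ρ_c) r → ρ_c (h + r) = ρ_m r → ρ_c = ρ_m r / (h + r).
ρ_c = 3240 × 19.32 km / (4.256 km + 19.32 km) = 2660 kg m⁻³.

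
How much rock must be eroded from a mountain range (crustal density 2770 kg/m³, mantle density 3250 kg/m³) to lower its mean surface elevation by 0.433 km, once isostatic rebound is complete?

Net drop Δ = e − u = e − e ρ_c/ρ_m = e (ρ_m − ρ_c)/ρ_m.
e = Δ ρ_m/(ρ_m − ρ_c) = 0.433 km × 3250/480 = 2.93 km.

2.93 km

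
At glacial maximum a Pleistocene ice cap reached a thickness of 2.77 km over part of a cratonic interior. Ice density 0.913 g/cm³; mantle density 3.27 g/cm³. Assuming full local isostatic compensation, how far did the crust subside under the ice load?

Isostatic balance requires: the ice load ρ_ice t is balanced by mantle displaced below, ρ_m s.
s = t ρ_ice / ρ_m = 2.77 km × 0.913/3.27 = 0.773 km.

0.773 km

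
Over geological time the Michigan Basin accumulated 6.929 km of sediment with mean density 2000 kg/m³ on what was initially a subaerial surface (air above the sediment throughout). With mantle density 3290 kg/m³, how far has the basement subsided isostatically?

4.21 km

Subaerial load: s = t ρ_sed / ρ_m = 6.929 km × 2000/3290 = 4.21 km.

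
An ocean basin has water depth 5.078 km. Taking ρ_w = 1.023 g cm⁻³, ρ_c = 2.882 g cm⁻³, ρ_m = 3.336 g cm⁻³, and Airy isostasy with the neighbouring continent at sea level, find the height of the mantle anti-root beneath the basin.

Balancing pressure at the compensation depth: replacing crust with seawater at the top is compensated by replacing crust with mantle at the base: d (ρ_c − ρ_w) = a (ρ_m − ρ_c).
a = d (ρ_c − ρ_w)/(ρ_m − ρ_c) = 5.078 km × 1.859/0.454 = 20.8 km.

20.8 km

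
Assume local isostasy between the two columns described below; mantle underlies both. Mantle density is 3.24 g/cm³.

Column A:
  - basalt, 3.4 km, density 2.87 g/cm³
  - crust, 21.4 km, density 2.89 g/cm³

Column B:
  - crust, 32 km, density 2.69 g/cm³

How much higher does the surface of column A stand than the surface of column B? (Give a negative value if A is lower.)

−2.73 km

For any compensation level in the mantle, the mantle terms cancel and isostasy reduces to e = (Σt_A − Σt_B) − (Σ(ρt)_A − Σ(ρt)_B) / ρ_m.
Σt_A = 24.8 km; Σt_B = 32 km; Σ(ρt)_A = 71.604; Σ(ρt)_B = 86.08 (in km·g/cm³).
e = (24.8 − 32) − (71.604 − 86.08) / 3.24 = −2.73 km.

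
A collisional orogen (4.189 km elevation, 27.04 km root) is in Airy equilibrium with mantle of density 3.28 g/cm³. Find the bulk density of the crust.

2.84 g/cm³

ρ_c h = (ρ_m − ρ_c) r → ρ_c (h + r) = ρ_m r → ρ_c = ρ_m r / (h + r).
ρ_c = 3.28 × 27.04 km / (4.189 km + 27.04 km) = 2.84 g/cm³.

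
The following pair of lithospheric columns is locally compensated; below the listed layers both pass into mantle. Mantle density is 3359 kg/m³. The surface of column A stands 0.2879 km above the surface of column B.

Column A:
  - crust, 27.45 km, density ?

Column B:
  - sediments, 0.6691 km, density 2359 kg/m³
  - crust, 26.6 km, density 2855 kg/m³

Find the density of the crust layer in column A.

2810 kg/m³

Take the compensation level at the base of the deeper column (depth z_c below the surface of column A) and equate Σ ρ_i t_i down to z_c; mantle fills any gap and the z_c terms cancel.
Column A: 27.45×ρ + (z_c − 27.45)×3359
Column B: 0.2879×0 + 0.6691×2359 + 26.6×2855 + (z_c − 0.2879 − 27.2691)×3359
The z_c×3359 term appears on both sides and cancels. Collect the known terms of each column as K = Σ(ρt)_known − 3359 × (depth of known layers): K_A = 0 − 3359×27.45 = −92204.55; K_B = 77521.4069 − 3359×(0.2879 + 27.2691) = −15042.5561.
Balance: K_A + 27.45×ρ = K_B, so ρ = (K_B − K_A)/27.45 = 77162/27.45 = 2810 kg/m³.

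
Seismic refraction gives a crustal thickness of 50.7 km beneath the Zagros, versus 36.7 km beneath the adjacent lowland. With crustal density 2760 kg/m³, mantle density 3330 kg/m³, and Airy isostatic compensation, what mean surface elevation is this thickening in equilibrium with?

2.4 km

Excess crust Δ = 50.7 km − 36.7 km = 14 km, split between elevation h and root r with h + r = Δ.
Airy balance ρ_c h = (ρ_m − ρ_c) r gives r = h ρ_c/(ρ_m − ρ_c), so h (1 + ρ_c/(ρ_m − ρ_c)) = Δ, i.e. h = Δ (ρ_m − ρ_c)/ρ_m.
h = 14 km × 570/3330 = 2.4 km.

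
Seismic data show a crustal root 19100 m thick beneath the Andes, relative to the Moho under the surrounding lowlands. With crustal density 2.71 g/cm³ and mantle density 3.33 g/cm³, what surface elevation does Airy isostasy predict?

Equating mass per unit area of the two columns: ρ_c h = (ρ_m − ρ_c) r.
h = r (ρ_m − ρ_c) / ρ_c = 19100 m × (3.33 − 2.71) / 2.71 = 4370 m.

4370 m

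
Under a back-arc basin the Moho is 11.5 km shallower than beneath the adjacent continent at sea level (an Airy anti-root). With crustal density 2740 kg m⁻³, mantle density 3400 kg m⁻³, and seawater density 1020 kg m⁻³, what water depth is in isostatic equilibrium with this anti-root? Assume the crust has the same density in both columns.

Replacing a thickness d of crust by seawater at the top must be balanced by replacing crust with mantle at the base: d (ρ_c − ρ_w) = a (ρ_m − ρ_c).
d = a (ρ_m − ρ_c)/(ρ_c − ρ_w) = 11.5 km × 660/1720 = 4.41 km.

4.41 km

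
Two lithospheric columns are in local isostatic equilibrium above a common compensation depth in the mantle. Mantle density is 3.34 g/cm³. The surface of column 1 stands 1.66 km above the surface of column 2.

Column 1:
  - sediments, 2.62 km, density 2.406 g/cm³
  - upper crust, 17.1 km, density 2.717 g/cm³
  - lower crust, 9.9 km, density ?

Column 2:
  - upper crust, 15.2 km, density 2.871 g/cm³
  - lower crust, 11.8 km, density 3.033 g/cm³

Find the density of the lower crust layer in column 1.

Take the compensation level at the base of the deeper column (depth z_c below the surface of column 1) and equate Σ ρ_i t_i down to z_c; mantle fills any gap and the z_c terms cancel.
Column 1: 2.62×2.406 + 17.1×2.717 + 9.9×ρ + (z_c − 29.62)×3.34
Column 2: 1.66×0 + 15.2×2.871 + 11.8×3.033 + (z_c − 1.66 − 27)×3.34
The z_c×3.34 term appears on both sides and cancels. Collect the known terms of each column as K = Σ(ρt)_known − 3.34 × (depth of known layers): K_1 = 52.76442 − 3.34×29.62 = −46.16638; K_2 = 79.4286 − 3.34×(1.66 + 27) = −16.2958.
Balance: K_1 + 9.9×ρ = K_2, so ρ = (K_2 − K_1)/9.9 = 29.8706/9.9 = 3.02 g/cm³.

3.02 g/cm³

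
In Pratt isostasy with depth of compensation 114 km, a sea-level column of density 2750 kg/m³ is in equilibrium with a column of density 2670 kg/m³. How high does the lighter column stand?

ρ_ref D = ρ (D + h) → h = D (ρ_ref − ρ)/ρ.
h = 114 km × (2750 − 2670)/2670 = 3.42 km.

3.42 km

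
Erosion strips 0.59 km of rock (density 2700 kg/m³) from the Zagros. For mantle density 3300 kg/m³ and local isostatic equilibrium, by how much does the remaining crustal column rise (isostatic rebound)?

0.483 km

Unloading: uplift u = e ρ_c/ρ_m = 0.59 km × 2700/3300 = 0.483 km.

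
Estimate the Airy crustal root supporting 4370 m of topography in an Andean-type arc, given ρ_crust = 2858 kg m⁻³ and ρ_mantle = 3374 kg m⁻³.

For local isostatic compensation: the weight of the topography is balanced by the buoyancy of the root, ρ_c h = (ρ_m − ρ_c) r.
r = h · ρ_c / (ρ_m − ρ_c) = 4370 m × 2858 / (3374 − 2858) = 24200 m.

24200 m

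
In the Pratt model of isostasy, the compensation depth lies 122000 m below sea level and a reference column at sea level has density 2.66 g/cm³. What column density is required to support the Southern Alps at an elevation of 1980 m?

2.62 g/cm³

Pratt balance: ρ_ref D = ρ (D + h).
ρ = ρ_ref D/(D + h) = 2.66 × 122000 m/(122000 m + 1980 m) = 2.62 g/cm³.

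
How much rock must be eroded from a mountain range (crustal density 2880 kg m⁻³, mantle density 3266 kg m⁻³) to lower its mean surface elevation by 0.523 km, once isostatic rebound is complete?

4.43 km

Net drop Δ = e − u = e − e ρ_c/ρ_m = e (ρ_m − ρ_c)/ρ_m.
e = Δ ρ_m/(ρ_m − ρ_c) = 0.523 km × 3266/386 = 4.43 km.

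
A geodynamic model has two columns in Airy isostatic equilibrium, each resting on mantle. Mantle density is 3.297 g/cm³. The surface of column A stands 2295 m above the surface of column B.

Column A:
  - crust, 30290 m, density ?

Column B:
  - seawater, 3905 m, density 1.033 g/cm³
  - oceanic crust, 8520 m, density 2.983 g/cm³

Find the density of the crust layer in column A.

2.67 g/cm³

Take the compensation level at the base of the deeper column (depth z_c below the surface of column A) and equate Σ ρ_i t_i down to z_c; mantle fills any gap and the z_c terms cancel.
Column A: 30290×ρ + (z_c − 30290)×3.297
Column B: 2295×0 + 3905×1.033 + 8520×2.983 + (z_c − 2295 − 12425)×3.297
The z_c×3.297 term appears on both sides and cancels. Collect the known terms of each column as K = Σ(ρt)_known − 3.297 × (depth of known layers): K_A = 0 − 3.297×30290 = −99866.13; K_B = 29449.025 − 3.297×(2295 + 12425) = −19082.815.
Balance: K_A + 30290×ρ = K_B, so ρ = (K_B − K_A)/30290 = 80783.3/30290 = 2.67 g/cm³.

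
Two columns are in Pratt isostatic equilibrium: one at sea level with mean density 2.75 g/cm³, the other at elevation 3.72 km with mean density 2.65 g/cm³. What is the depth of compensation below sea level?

98.6 km

ρ_ref D = ρ (D + h) → D (ρ_ref − ρ) = ρ h.
D = ρ h/(ρ_ref − ρ) = 2.65 × 3.72 km/(2.75 − 2.65) = 98.6 km.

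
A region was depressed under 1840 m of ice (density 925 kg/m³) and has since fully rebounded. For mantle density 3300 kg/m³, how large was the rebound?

Removing the load lets mantle flow back in; uplift u satisfies ρ_ice t = ρ_m u.
u = t ρ_ice/ρ_m = 1840 m × 925/3300 = 516 m.

516 m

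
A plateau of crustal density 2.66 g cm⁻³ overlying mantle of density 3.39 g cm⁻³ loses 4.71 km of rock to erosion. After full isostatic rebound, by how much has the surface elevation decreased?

1.01 km

Rebound u = e ρ_c/ρ_m = 4.71 km × 2.66/3.39 = 3.696 km.
Net surface drop = e − u = 4.71 km − 3.696 km = e (ρ_m − ρ_c)/ρ_m = 1.01 km.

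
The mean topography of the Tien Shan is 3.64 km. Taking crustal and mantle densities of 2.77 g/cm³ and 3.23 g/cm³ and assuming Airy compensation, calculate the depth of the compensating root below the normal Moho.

21.9 km

By Archimedes' principle applied to the lithosphere: the weight of the topography is balanced by the buoyancy of the root, ρ_c h = (ρ_m − ρ_c) r.
r = h · ρ_c / (ρ_m − ρ_c) = 3.64 km × 2.77 / (3.23 − 2.77) = 21.9 km.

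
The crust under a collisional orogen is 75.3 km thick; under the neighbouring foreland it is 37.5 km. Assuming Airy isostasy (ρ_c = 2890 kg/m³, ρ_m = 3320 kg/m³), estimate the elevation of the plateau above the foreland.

4.9 km

Excess crust Δ = 75.3 km − 37.5 km = 37.8 km, split between elevation h and root r with h + r = Δ.
Airy balance ρ_c h = (ρ_m − ρ_c) r gives r = h ρ_c/(ρ_m − ρ_c), so h (1 + ρ_c/(ρ_m − ρ_c)) = Δ, i.e. h = Δ (ρ_m − ρ_c)/ρ_m.
h = 37.8 km × 430/3320 = 4.9 km.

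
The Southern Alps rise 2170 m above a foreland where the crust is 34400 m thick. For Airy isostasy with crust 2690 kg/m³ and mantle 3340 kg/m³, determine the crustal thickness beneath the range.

45600 m

Root depth r = h ρ_c / (ρ_m − ρ_c) = 2170 m × 2690 / 650 = 8980 m.
Total thickness = T + h + r = 34400 m + 2170 m + 8980 m = 45600 m.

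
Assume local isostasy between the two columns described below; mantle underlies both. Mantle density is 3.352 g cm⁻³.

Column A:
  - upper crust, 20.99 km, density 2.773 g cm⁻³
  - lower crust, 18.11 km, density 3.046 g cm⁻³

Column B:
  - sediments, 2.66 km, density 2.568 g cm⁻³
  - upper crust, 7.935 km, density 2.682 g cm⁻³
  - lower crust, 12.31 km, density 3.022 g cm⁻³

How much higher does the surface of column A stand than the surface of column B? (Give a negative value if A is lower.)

1.86 km

For any compensation level in the mantle, the mantle terms cancel and isostasy reduces to e = (Σt_A − Σt_B) − (Σ(ρt)_A − Σ(ρt)_B) / ρ_m.
Σt_A = 39.1 km; Σt_B = 22.905 km; Σ(ρt)_A = 113.36833; Σ(ρt)_B = 65.31337 (in km·g cm⁻³).
e = (39.1 − 22.905) − (113.36833 − 65.31337) / 3.352 = 1.86 km.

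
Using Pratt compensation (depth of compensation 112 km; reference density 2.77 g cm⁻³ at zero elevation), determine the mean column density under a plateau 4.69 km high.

Pratt balance: ρ_ref D = ρ (D + h).
ρ = ρ_ref D/(D + h) = 2.77 × 112 km/(112 km + 4.69 km) = 2.66 g cm⁻³.

2.66 g cm⁻³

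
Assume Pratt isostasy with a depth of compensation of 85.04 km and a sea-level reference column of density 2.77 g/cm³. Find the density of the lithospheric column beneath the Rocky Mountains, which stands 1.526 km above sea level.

Pratt balance: ρ_ref D = ρ (D + h).
ρ = ρ_ref D/(D + h) = 2.77 × 85.04 km/(85.04 km + 1.526 km) = 2.72 g/cm³.

2.72 g/cm³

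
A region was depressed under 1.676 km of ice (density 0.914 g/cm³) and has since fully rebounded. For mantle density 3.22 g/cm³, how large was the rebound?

0.476 km

Removing the load lets mantle flow back in; uplift u satisfies ρ_ice t = ρ_m u.
u = t ρ_ice/ρ_m = 1.676 km × 0.914/3.22 = 0.476 km.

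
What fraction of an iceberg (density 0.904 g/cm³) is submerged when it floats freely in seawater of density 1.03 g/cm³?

Submerged fraction = ρ_obj/ρ_fluid = 0.904/1.03 = 87.8%.

87.8%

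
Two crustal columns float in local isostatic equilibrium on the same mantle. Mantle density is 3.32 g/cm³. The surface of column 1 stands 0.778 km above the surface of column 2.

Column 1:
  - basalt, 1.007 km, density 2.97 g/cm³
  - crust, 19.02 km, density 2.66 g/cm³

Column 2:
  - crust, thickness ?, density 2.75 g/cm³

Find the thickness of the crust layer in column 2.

18.1 km

Take the compensation level at the base of the deeper column (depth z_c below the surface of column 1) and equate Σ ρ_i t_i down to z_c; mantle fills any gap and the z_c terms cancel.
Column 1: 1.007×2.97 + 19.02×2.66 + (z_c − 20.027)×3.32
Column 2: 0.778×0 + x×2.75 + (z_c − 0.778 − 0 − x)×3.32
The z_c×3.32 term appears on both sides and cancels. Collect the known terms of each column as K = Σ(ρt)_known − 3.32 × (depth of known layers): K_1 = 53.58399 − 3.32×20.027 = −12.90565; K_2 = 0 − 3.32×(0.778 + 0) = −2.58296.
Balance: K_1 = K_2 − x×(3.32 − 2.75), so x = (K_2 − K_1)/(3.32 − 2.75) = 10.3227/0.57 = 18.1 km.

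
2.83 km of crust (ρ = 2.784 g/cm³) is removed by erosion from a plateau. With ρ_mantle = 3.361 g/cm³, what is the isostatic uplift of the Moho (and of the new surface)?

Unloading: uplift u = e ρ_c/ρ_m = 2.83 km × 2.784/3.361 = 2.34 km.

2.34 km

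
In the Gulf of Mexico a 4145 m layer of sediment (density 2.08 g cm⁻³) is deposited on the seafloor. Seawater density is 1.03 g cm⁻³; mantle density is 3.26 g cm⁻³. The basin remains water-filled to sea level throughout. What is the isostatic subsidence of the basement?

1950 m

Submarine loading: the sediment displaces seawater, and the subsidence is in turn flooded, so s (ρ_m − ρ_w) = t (ρ_sed − ρ_w).
s = 4145 m × (2.08 − 1.03) / (3.26 − 1.03) = 1950 m.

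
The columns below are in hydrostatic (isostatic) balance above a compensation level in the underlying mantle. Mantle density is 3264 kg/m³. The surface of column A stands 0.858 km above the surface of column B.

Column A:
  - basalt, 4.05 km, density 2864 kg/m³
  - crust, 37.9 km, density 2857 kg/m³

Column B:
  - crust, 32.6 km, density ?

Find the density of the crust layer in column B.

Take the compensation level at the base of the deeper column (depth z_c below the surface of column A) and equate Σ ρ_i t_i down to z_c; mantle fills any gap and the z_c terms cancel.
Column A: 4.05×2864 + 37.9×2857 + (z_c − 41.95)×3264
Column B: 0.858×0 + 32.6×ρ + (z_c − 0.858 − 32.6)×3264
The z_c×3264 term appears on both sides and cancels. Collect the known terms of each column as K = Σ(ρt)_known − 3264 × (depth of known layers): K_A = 119879.5 − 3264×41.95 = −17045.3; K_B = 0 − 3264×(0.858 + 32.6) = −109206.912.
Balance: K_A = K_B + 32.6×ρ, so ρ = (K_A − K_B)/32.6 = 92161.6/32.6 = 2830 kg/m³.

2830 kg/m³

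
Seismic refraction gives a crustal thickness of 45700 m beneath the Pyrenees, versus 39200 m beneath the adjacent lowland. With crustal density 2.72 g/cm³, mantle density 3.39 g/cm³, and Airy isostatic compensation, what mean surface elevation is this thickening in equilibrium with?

1280 m

Excess crust Δ = 45700 m − 39200 m = 6500 m, split between elevation h and root r with h + r = Δ.
Airy balance ρ_c h = (ρ_m − ρ_c) r gives r = h ρ_c/(ρ_m − ρ_c), so h (1 + ρ_c/(ρ_m − ρ_c)) = Δ, i.e. h = Δ (ρ_m − ρ_c)/ρ_m.
h = 6500 m × 0.67/3.39 = 1280 m.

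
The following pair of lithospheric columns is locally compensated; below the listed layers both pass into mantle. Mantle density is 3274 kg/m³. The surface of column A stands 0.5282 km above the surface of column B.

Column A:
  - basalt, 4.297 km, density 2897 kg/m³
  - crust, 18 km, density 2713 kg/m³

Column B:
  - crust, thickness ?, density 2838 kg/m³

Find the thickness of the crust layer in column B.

22.9 km

Take the compensation level at the base of the deeper column (depth z_c below the surface of column A) and equate Σ ρ_i t_i down to z_c; mantle fills any gap and the z_c terms cancel.
Column A: 4.297×2897 + 18×2713 + (z_c − 22.297)×3274
Column B: 0.5282×0 + x×2838 + (z_c − 0.5282 − 0 − x)×3274
The z_c×3274 term appears on both sides and cancels. Collect the known terms of each column as K = Σ(ρt)_known − 3274 × (depth of known layers): K_A = 61282.409 − 3274×22.297 = −11717.969; K_B = 0 − 3274×(0.5282 + 0) = −1729.3268.
Balance: K_A = K_B − x×(3274 − 2838), so x = (K_B − K_A)/(3274 − 2838) = 9988.64/436 = 22.9 km.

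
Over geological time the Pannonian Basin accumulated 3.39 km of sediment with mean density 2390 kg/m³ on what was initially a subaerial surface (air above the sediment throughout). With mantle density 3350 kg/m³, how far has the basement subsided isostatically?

2.42 km

Subaerial load: s = t ρ_sed / ρ_m = 3.39 km × 2390/3350 = 2.42 km.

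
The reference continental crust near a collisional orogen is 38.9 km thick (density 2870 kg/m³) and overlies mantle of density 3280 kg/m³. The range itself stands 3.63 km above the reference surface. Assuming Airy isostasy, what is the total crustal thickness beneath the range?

67.9 km

Root depth r = h ρ_c / (ρ_m − ρ_c) = 3.63 km × 2870 / 410 = 25.41 km.
Total thickness = T + h + r = 38.9 km + 3.63 km + 25.41 km = 67.9 km.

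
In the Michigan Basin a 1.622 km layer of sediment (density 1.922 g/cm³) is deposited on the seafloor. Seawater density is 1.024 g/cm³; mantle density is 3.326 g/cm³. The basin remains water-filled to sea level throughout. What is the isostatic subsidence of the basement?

0.633 km

Submarine loading: the sediment displaces seawater, and the subsidence is in turn flooded, so s (ρ_m − ρ_w) = t (ρ_sed − ρ_w).
s = 1.622 km × (1.922 − 1.024) / (3.326 − 1.024) = 0.633 km.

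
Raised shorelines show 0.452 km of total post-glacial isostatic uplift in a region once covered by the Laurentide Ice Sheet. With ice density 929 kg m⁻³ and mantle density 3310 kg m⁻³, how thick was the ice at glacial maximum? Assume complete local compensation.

u = t ρ_ice/ρ_m → t = u ρ_m/ρ_ice = 0.452 km × 3310/929 = 1.61 km.

1.61 km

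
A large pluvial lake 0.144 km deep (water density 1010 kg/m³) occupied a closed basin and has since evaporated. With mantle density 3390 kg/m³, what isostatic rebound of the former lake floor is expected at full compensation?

u = d ρ_w/ρ_m = 0.144 km × 1010/3390 = 0.0429 km.

0.0429 km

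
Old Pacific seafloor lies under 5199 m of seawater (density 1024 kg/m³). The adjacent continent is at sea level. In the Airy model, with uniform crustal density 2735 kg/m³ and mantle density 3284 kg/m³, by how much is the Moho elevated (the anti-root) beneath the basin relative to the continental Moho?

16200 m

Isostatic balance requires: replacing crust with seawater at the top is compensated by replacing crust with mantle at the base: d (ρ_c − ρ_w) = a (ρ_m − ρ_c).
a = d (ρ_c − ρ_w)/(ρ_m − ρ_c) = 5199 m × 1711/549 = 16200 m.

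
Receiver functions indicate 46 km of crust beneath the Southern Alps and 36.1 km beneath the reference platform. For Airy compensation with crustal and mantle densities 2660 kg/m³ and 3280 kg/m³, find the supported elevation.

Excess crust Δ = 46 km − 36.1 km = 9.9 km, split between elevation h and root r with h + r = Δ.
Airy balance ρ_c h = (ρ_m − ρ_c) r gives r = h ρ_c/(ρ_m − ρ_c), so h (1 + ρ_c/(ρ_m − ρ_c)) = Δ, i.e. h = Δ (ρ_m − ρ_c)/ρ_m.
h = 9.9 km × 620/3280 = 1.87 km.

1.87 km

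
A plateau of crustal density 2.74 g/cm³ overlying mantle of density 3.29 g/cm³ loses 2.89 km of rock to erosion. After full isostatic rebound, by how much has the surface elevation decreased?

0.483 km

Rebound u = e ρ_c/ρ_m = 2.89 km × 2.74/3.29 = 2.407 km.
Net surface drop = e − u = 2.89 km − 2.407 km = e (ρ_m − ρ_c)/ρ_m = 0.483 km.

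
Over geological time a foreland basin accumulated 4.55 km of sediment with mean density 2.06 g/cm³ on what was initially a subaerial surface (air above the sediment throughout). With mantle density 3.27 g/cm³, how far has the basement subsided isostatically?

Subaerial load: s = t ρ_sed / ρ_m = 4.55 km × 2.06/3.27 = 2.87 km.

2.87 km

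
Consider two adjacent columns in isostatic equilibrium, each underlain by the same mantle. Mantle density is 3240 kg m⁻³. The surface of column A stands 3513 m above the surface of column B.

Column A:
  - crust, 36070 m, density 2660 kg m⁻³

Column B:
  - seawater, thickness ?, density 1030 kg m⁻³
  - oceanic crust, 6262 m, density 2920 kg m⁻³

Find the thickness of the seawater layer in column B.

3410 m

Take the compensation level at the base of the deeper column (depth z_c below the surface of column A) and equate Σ ρ_i t_i down to z_c; mantle fills any gap and the z_c terms cancel.
Column A: 36070×2660 + (z_c − 36070)×3240
Column B: 3513×0 + x×1030 + 6262×2920 + (z_c − 3513 − 6262 − x)×3240
The z_c×3240 term appears on both sides and cancels. Collect the known terms of each column as K = Σ(ρt)_known − 3240 × (depth of known layers): K_A = 95946200 − 3240×36070 = −20920600; K_B = 18285040 − 3240×(3513 + 6262) = −13385960.
Balance: K_A = K_B − x×(3240 − 1030), so x = (K_B − K_A)/(3240 − 1030) = 7534640/2210 = 3410 m.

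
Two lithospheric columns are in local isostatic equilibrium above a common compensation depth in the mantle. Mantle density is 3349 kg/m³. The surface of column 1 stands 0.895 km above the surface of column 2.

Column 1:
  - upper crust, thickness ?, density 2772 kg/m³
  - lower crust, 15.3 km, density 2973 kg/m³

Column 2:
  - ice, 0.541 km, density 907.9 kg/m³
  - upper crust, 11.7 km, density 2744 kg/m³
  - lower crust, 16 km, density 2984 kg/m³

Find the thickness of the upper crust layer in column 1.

Take the compensation level at the base of the deeper column (depth z_c below the surface of column 1) and equate Σ ρ_i t_i down to z_c; mantle fills any gap and the z_c terms cancel.
Column 1: x×2772 + 15.3×2973 + (z_c − 15.3 − x)×3349
Column 2: 0.895×0 + 0.541×907.9 + 11.7×2744 + 16×2984 + (z_c − 0.895 − 28.241)×3349
The z_c×3349 term appears on both sides and cancels. Collect the known terms of each column as K = Σ(ρt)_known − 3349 × (depth of known layers): K_1 = 45486.9 − 3349×15.3 = −5752.8; K_2 = 80339.9739 − 3349×(0.895 + 28.241) = −17236.4901.
Balance: K_1 − x×(3349 − 2772) = K_2, so x = (K_1 − K_2)/(3349 − 2772) = 11483.7/577 = 19.9 km.

19.9 km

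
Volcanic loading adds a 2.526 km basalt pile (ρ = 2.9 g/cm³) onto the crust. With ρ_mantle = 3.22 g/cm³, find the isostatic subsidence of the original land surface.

Subaerial loading: s = t ρ_load / ρ_m.
s = 2.526 km × 2.9/3.22 = 2.27 km.

2.27 km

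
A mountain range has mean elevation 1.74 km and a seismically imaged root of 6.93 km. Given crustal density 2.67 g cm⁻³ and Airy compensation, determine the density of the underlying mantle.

3.34 g cm⁻³

Airy balance: ρ_c h = (ρ_m − ρ_c) r → ρ_m = ρ_c (1 + h/r).
ρ_m = 2.67 × (1 + 1.74 km/6.93 km) = 3.34 g cm⁻³.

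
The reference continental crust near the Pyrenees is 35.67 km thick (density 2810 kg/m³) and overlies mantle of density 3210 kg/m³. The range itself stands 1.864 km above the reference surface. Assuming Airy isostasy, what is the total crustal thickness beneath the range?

Root depth r = h ρ_c / (ρ_m − ρ_c) = 1.864 km × 2810 / 400 = 13.09 km.
Total thickness = T + h + r = 35.67 km + 1.864 km + 13.09 km = 50.6 km.

50.6 km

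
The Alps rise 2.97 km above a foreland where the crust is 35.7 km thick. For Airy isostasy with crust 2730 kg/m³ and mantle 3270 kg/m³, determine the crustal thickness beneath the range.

53.7 km

Root depth r = h ρ_c / (ρ_m − ρ_c) = 2.97 km × 2730 / 540 = 15.02 km.
Total thickness = T + h + r = 35.7 km + 2.97 km + 15.02 km = 53.7 km.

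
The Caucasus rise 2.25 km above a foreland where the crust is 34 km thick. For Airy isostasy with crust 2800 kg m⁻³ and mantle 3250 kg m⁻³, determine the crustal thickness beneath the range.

50.2 km

Root depth r = h ρ_c / (ρ_m − ρ_c) = 2.25 km × 2800 / 450 = 14 km.
Total thickness = T + h + r = 34 km + 2.25 km + 14 km = 50.2 km.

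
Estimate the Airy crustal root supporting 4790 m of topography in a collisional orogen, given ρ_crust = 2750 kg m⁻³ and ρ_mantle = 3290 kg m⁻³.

24400 m

Equating mass per unit area of the two columns: the weight of the topography is balanced by the buoyancy of the root, ρ_c h = (ρ_m − ρ_c) r.
r = h · ρ_c / (ρ_m − ρ_c) = 4790 m × 2750 / (3290 − 2750) = 24400 m.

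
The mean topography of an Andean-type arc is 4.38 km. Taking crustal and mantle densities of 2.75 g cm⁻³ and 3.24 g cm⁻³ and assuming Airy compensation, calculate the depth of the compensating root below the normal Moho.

24.6 km

Isostatic balance requires: the weight of the topography is balanced by the buoyancy of the root, ρ_c h = (ρ_m − ρ_c) r.
r = h · ρ_c / (ρ_m − ρ_c) = 4.38 km × 2.75 / (3.24 − 2.75) = 24.6 km.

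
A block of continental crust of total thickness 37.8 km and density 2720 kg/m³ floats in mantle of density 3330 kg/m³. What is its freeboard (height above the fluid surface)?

6.92 km

Floating equilibrium: submerged depth d = t ρ_obj/ρ_fluid = 37.8 km × 2720/3330 = 30.88 km.
Freeboard = t − d = 37.8 km − 30.88 km = 6.92 km.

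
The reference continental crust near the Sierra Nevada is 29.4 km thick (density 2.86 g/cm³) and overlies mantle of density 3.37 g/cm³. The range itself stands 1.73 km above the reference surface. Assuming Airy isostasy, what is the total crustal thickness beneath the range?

40.8 km

Root depth r = h ρ_c / (ρ_m − ρ_c) = 1.73 km × 2.86 / 0.51 = 9.702 km.
Total thickness = T + h + r = 29.4 km + 1.73 km + 9.702 km = 40.8 km.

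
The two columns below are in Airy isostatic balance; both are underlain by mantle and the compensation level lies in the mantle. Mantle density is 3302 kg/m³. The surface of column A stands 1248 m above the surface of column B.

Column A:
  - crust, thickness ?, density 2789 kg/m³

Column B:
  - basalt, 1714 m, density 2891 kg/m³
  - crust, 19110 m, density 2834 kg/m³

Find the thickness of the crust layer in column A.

26800 m

Take the compensation level at the base of the deeper column (depth z_c below the surface of column A) and equate Σ ρ_i t_i down to z_c; mantle fills any gap and the z_c terms cancel.
Column A: x×2789 + (z_c − 0 − x)×3302
Column B: 1248×0 + 1714×2891 + 19110×2834 + (z_c − 1248 − 20824)×3302
The z_c×3302 term appears on both sides and cancels. Collect the known terms of each column as K = Σ(ρt)_known − 3302 × (depth of known layers): K_A = 0 − 3302×0 = 0; K_B = 59112914 − 3302×(1248 + 20824) = −13768830.
Balance: K_A − x×(3302 − 2789) = K_B, so x = (K_A − K_B)/(3302 − 2789) = 13768800/513 = 26800 m.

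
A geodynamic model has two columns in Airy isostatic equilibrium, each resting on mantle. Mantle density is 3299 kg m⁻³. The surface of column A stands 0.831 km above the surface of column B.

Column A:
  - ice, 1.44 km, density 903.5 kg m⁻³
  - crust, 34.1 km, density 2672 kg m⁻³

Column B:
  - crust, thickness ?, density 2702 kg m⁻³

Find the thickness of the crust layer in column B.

37 km

Take the compensation level at the base of the deeper column (depth z_c below the surface of column A) and equate Σ ρ_i t_i down to z_c; mantle fills any gap and the z_c terms cancel.
Column A: 1.44×903.5 + 34.1×2672 + (z_c − 35.54)×3299
Column B: 0.831×0 + x×2702 + (z_c − 0.831 − 0 − x)×3299
The z_c×3299 term appears on both sides and cancels. Collect the known terms of each column as K = Σ(ρt)_known − 3299 × (depth of known layers): K_A = 92416.24 − 3299×35.54 = −24830.22; K_B = 0 − 3299×(0.831 + 0) = −2741.469.
Balance: K_A = K_B − x×(3299 − 2702), so x = (K_B − K_A)/(3299 − 2702) = 22088.8/597 = 37 km.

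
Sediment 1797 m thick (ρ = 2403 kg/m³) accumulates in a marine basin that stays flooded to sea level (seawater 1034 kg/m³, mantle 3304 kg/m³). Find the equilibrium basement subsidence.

1080 m

Submarine loading: the sediment displaces seawater, and the subsidence is in turn flooded, so s (ρ_m − ρ_w) = t (ρ_sed − ρ_w).
s = 1797 m × (2403 − 1034) / (3304 − 1034) = 1080 m.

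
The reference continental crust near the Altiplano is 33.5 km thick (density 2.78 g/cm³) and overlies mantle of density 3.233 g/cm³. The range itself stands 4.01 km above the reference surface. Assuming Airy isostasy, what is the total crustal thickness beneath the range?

Root depth r = h ρ_c / (ρ_m − ρ_c) = 4.01 km × 2.78 / 0.453 = 24.61 km.
Total thickness = T + h + r = 33.5 km + 4.01 km + 24.61 km = 62.1 km.

62.1 km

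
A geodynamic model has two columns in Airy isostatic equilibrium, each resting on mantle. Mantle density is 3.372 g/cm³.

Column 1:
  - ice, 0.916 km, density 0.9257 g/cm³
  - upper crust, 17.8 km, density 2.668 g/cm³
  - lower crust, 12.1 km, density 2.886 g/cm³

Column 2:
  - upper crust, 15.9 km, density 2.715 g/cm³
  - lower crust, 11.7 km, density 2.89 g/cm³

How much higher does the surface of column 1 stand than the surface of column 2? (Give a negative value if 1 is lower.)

For any compensation level in the mantle, the mantle terms cancel and isostasy reduces to e = (Σt_1 − Σt_2) − (Σ(ρt)_1 − Σ(ρt)_2) / ρ_m.
Σt_1 = 30.816 km; Σt_2 = 27.6 km; Σ(ρt)_1 = 83.2589412; Σ(ρt)_2 = 76.9815 (in km·g/cm³).
e = (30.816 − 27.6) − (83.2589412 − 76.9815) / 3.372 = 1.35 km.

1.35 km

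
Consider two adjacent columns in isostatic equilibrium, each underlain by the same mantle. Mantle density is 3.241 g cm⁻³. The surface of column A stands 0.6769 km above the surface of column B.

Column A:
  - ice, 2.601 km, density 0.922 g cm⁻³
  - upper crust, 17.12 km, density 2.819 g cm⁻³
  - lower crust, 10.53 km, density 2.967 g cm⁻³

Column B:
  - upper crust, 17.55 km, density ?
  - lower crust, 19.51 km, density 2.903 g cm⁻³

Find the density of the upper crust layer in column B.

Take the compensation level at the base of the deeper column (depth z_c below the surface of column A) and equate Σ ρ_i t_i down to z_c; mantle fills any gap and the z_c terms cancel.
Column A: 2.601×0.922 + 17.12×2.819 + 10.53×2.967 + (z_c − 30.251)×3.241
Column B: 0.6769×0 + 17.55×ρ + 19.51×2.903 + (z_c − 0.6769 − 37.06)×3.241
The z_c×3.241 term appears on both sides and cancels. Collect the known terms of each column as K = Σ(ρt)_known − 3.241 × (depth of known layers): K_A = 81.901912 − 3.241×30.251 = −16.141579; K_B = 56.63753 − 3.241×(0.6769 + 37.06) = −65.6677629.
Balance: K_A = K_B + 17.55×ρ, so ρ = (K_A − K_B)/17.55 = 49.5262/17.55 = 2.82 g cm⁻³.

2.82 g cm⁻³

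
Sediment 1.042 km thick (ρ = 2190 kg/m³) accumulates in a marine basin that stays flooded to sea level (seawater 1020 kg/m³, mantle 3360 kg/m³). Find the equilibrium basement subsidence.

0.521 km

Submarine loading: the sediment displaces seawater, and the subsidence is in turn flooded, so s (ρ_m − ρ_w) = t (ρ_sed − ρ_w).
s = 1.042 km × (2190 − 1020) / (3360 − 1020) = 0.521 km.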